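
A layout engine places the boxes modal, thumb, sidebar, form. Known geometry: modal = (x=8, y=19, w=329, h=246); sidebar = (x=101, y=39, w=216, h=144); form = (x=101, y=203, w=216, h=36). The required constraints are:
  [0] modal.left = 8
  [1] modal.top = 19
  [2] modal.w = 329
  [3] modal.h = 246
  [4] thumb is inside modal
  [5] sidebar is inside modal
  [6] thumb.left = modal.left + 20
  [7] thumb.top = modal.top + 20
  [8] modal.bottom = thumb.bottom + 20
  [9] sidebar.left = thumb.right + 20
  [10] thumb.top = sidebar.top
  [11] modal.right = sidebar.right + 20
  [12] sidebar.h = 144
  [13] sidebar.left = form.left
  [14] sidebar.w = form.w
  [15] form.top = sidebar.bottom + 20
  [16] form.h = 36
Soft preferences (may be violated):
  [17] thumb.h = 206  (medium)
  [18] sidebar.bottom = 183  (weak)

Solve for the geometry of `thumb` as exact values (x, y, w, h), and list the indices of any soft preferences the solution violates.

thumb = (x=28, y=39, w=53, h=206)
violated soft preferences: none

1. thumb.x = 28  [thumb.left = modal.left + 20]
2. thumb.y = 39  [thumb.top = modal.top + 20]
3. thumb.h = 206  [modal.bottom = thumb.bottom + 20]
4. thumb.w = 53  [sidebar.left = thumb.right + 20]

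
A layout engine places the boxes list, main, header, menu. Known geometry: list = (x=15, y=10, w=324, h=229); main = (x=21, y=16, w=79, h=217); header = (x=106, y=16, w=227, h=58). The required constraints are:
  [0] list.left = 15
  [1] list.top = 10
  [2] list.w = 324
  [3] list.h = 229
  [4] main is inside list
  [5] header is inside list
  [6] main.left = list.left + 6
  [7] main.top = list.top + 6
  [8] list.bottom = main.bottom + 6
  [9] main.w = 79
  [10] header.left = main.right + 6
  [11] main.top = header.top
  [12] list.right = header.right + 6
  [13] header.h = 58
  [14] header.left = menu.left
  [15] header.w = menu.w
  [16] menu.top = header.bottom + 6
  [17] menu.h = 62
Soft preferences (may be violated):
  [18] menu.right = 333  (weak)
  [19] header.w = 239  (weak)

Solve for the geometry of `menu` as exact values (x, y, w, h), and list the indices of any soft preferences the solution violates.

menu = (x=106, y=80, w=227, h=62)
violated soft preferences: 19

1. menu.x = 106  [header.left = menu.left]
2. menu.w = 227  [header.w = menu.w]
3. menu.y = 80  [menu.top = header.bottom + 6]
4. menu.h = 62  [menu.h = 62]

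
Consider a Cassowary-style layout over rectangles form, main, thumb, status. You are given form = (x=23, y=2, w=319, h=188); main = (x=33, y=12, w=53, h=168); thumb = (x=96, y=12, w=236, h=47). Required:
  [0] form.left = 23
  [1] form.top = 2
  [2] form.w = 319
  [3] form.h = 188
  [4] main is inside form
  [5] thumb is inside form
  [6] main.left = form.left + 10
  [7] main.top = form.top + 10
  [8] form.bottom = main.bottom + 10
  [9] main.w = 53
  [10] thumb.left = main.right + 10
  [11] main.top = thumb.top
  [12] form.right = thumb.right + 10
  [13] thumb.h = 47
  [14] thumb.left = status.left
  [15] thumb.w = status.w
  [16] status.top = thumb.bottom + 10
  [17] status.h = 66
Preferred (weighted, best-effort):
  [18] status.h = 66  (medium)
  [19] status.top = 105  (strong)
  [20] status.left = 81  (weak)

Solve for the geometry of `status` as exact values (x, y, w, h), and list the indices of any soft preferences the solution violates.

1. status.x = 96  [thumb.left = status.left]
2. status.w = 236  [thumb.w = status.w]
3. status.y = 69  [status.top = thumb.bottom + 10]
4. status.h = 66  [status.h = 66]

status = (x=96, y=69, w=236, h=66)
violated soft preferences: 19, 20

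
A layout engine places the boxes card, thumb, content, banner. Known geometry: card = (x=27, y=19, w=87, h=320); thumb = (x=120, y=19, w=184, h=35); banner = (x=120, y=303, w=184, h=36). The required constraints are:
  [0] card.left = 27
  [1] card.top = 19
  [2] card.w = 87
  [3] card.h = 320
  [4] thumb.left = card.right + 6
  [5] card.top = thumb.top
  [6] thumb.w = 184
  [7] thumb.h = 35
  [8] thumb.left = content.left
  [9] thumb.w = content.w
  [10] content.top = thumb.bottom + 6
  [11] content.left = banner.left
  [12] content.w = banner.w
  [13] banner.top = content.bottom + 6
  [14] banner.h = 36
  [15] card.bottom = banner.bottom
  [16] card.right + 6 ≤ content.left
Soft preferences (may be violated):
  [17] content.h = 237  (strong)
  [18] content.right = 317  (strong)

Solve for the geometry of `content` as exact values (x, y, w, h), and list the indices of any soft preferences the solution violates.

content = (x=120, y=60, w=184, h=237)
violated soft preferences: 18

1. content.x = 120  [thumb.left = content.left]
2. content.w = 184  [thumb.w = content.w]
3. content.y = 60  [content.top = thumb.bottom + 6]
4. content.h = 237  [banner.top = content.bottom + 6]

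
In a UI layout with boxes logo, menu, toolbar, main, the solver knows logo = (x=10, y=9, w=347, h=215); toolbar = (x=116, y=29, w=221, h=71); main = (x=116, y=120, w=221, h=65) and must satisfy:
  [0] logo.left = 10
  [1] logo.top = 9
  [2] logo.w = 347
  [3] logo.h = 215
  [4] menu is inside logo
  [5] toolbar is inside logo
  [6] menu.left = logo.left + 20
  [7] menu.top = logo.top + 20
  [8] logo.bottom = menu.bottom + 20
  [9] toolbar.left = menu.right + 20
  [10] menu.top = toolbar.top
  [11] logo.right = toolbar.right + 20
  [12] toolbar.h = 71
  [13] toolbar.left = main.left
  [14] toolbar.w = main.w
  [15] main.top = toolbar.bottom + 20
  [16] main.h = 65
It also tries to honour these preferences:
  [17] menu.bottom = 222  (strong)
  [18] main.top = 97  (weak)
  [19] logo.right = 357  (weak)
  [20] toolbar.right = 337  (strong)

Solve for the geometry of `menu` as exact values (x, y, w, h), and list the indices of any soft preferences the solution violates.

1. menu.x = 30  [menu.left = logo.left + 20]
2. menu.y = 29  [menu.top = logo.top + 20]
3. menu.h = 175  [logo.bottom = menu.bottom + 20]
4. menu.w = 66  [toolbar.left = menu.right + 20]

menu = (x=30, y=29, w=66, h=175)
violated soft preferences: 17, 18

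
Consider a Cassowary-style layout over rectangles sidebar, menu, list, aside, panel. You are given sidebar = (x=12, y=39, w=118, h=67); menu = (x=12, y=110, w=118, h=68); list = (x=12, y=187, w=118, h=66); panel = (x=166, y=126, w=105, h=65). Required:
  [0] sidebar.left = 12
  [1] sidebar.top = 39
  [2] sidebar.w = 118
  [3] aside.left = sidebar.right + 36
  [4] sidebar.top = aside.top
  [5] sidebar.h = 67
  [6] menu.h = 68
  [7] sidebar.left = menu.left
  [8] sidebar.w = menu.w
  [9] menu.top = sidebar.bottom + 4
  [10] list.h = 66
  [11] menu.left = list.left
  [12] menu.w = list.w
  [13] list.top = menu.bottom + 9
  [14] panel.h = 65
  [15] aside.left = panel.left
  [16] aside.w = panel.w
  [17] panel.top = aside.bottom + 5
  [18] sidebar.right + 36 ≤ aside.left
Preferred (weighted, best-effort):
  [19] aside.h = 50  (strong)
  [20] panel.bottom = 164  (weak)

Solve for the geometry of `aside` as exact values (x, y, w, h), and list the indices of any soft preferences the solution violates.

aside = (x=166, y=39, w=105, h=82)
violated soft preferences: 19, 20

1. aside.x = 166  [aside.left = sidebar.right + 36]
2. aside.y = 39  [sidebar.top = aside.top]
3. aside.w = 105  [aside.w = panel.w]
4. aside.h = 82  [panel.top = aside.bottom + 5]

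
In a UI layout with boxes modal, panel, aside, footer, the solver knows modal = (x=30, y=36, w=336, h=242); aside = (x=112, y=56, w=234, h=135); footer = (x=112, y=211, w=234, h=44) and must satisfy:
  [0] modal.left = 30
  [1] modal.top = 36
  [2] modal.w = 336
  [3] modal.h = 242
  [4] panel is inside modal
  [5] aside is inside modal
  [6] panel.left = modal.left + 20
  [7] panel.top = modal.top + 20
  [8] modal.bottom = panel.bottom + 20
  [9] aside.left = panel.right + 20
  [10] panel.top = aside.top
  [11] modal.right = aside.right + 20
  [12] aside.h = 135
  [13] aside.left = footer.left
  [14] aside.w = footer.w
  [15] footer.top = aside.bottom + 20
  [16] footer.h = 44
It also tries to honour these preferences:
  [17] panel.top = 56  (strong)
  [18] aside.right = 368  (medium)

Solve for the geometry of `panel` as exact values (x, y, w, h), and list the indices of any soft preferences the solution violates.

1. panel.x = 50  [panel.left = modal.left + 20]
2. panel.y = 56  [panel.top = modal.top + 20]
3. panel.h = 202  [modal.bottom = panel.bottom + 20]
4. panel.w = 42  [aside.left = panel.right + 20]

panel = (x=50, y=56, w=42, h=202)
violated soft preferences: 18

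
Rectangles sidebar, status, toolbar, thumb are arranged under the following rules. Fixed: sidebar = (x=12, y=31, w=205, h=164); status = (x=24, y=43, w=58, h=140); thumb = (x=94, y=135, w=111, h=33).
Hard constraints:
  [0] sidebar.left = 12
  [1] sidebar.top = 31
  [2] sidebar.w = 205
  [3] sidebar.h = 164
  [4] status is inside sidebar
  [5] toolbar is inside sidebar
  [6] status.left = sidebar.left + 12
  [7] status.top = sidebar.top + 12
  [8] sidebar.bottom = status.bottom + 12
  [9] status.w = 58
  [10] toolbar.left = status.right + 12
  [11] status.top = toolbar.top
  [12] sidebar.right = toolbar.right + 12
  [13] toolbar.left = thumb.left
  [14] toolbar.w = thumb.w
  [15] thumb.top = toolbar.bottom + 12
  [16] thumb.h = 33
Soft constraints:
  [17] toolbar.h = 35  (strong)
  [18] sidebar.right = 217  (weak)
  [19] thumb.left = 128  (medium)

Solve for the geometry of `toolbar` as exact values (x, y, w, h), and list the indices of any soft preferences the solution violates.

1. toolbar.x = 94  [toolbar.left = status.right + 12]
2. toolbar.y = 43  [status.top = toolbar.top]
3. toolbar.w = 111  [sidebar.right = toolbar.right + 12]
4. toolbar.h = 80  [thumb.top = toolbar.bottom + 12]

toolbar = (x=94, y=43, w=111, h=80)
violated soft preferences: 17, 19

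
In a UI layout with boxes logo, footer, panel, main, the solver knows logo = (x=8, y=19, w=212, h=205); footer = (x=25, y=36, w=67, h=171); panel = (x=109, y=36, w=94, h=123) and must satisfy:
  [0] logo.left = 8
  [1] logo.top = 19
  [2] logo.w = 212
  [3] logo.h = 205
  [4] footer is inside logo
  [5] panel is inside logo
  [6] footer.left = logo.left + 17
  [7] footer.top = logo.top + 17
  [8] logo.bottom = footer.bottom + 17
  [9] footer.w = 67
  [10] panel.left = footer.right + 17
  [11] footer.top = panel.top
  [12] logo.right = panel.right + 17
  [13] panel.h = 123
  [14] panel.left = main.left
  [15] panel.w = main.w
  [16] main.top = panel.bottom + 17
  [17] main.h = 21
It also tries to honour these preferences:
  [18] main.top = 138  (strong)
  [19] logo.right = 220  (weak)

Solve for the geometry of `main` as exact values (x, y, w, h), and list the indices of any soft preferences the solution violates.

1. main.x = 109  [panel.left = main.left]
2. main.w = 94  [panel.w = main.w]
3. main.y = 176  [main.top = panel.bottom + 17]
4. main.h = 21  [main.h = 21]

main = (x=109, y=176, w=94, h=21)
violated soft preferences: 18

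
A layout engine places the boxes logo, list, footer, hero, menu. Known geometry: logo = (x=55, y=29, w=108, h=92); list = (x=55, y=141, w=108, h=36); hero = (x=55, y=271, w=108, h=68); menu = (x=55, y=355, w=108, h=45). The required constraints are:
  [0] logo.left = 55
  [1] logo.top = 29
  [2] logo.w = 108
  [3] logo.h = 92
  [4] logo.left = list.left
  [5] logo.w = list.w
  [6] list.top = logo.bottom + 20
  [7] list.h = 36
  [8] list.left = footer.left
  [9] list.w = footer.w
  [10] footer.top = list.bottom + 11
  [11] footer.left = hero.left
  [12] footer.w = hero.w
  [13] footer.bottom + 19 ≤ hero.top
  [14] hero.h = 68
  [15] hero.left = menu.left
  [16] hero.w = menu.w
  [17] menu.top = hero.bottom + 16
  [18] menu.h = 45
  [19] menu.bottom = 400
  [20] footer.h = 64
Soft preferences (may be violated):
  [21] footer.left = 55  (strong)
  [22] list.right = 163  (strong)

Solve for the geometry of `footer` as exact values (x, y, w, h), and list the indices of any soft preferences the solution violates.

1. footer.x = 55  [list.left = footer.left]
2. footer.w = 108  [list.w = footer.w]
3. footer.y = 188  [footer.top = list.bottom + 11]
4. footer.h = 64  [footer.h = 64]

footer = (x=55, y=188, w=108, h=64)
violated soft preferences: none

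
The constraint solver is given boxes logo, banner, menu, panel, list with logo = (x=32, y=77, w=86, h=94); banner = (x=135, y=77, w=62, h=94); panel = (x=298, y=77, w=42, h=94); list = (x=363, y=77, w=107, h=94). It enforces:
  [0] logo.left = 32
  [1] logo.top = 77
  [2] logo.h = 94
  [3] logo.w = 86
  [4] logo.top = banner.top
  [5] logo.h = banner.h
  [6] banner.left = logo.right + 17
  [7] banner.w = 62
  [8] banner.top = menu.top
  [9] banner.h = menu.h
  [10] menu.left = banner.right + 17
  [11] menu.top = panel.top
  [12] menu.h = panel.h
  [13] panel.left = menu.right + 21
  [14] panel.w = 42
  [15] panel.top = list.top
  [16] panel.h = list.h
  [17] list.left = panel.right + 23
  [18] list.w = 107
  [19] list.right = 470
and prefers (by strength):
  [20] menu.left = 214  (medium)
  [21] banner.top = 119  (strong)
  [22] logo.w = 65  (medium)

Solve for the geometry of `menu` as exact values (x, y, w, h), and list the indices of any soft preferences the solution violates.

1. menu.y = 77  [banner.top = menu.top]
2. menu.h = 94  [banner.h = menu.h]
3. menu.x = 214  [menu.left = banner.right + 17]
4. menu.w = 63  [panel.left = menu.right + 21]

menu = (x=214, y=77, w=63, h=94)
violated soft preferences: 21, 22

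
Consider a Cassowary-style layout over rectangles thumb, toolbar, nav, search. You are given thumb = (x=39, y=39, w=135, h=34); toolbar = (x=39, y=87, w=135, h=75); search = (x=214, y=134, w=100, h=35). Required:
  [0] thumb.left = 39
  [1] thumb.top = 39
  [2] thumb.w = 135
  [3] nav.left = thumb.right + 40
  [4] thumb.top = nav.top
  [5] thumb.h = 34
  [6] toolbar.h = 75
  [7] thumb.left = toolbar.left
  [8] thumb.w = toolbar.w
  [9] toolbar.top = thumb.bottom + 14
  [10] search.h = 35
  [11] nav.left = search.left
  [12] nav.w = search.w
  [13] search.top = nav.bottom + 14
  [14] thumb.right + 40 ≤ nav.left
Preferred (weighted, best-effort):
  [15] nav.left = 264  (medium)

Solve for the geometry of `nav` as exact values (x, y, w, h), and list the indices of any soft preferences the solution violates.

nav = (x=214, y=39, w=100, h=81)
violated soft preferences: 15

1. nav.x = 214  [nav.left = thumb.right + 40]
2. nav.y = 39  [thumb.top = nav.top]
3. nav.w = 100  [nav.w = search.w]
4. nav.h = 81  [search.top = nav.bottom + 14]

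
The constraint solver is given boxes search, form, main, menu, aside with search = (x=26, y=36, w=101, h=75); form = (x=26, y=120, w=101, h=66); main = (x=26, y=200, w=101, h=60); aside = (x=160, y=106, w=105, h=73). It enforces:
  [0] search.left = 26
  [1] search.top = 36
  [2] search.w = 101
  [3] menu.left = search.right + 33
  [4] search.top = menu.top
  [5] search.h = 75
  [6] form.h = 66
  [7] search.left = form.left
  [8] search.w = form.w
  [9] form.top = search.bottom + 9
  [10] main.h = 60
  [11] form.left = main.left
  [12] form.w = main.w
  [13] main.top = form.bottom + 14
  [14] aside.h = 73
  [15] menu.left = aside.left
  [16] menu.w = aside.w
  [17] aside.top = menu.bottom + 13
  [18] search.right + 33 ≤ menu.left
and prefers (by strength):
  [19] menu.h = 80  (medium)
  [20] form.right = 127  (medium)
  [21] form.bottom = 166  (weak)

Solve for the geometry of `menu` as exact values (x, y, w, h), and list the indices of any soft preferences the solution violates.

menu = (x=160, y=36, w=105, h=57)
violated soft preferences: 19, 21

1. menu.x = 160  [menu.left = search.right + 33]
2. menu.y = 36  [search.top = menu.top]
3. menu.w = 105  [menu.w = aside.w]
4. menu.h = 57  [aside.top = menu.bottom + 13]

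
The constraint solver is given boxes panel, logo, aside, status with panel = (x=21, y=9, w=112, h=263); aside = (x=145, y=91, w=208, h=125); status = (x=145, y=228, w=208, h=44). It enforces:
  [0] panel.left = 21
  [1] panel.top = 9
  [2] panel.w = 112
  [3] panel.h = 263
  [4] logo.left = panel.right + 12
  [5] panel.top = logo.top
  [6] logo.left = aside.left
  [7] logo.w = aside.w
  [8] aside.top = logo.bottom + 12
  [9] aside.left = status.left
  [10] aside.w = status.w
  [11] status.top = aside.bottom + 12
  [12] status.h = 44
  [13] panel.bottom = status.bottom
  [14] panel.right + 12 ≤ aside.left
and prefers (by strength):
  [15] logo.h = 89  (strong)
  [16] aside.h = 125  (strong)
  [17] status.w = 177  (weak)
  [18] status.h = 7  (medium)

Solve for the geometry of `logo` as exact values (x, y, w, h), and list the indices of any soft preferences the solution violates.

logo = (x=145, y=9, w=208, h=70)
violated soft preferences: 15, 17, 18

1. logo.x = 145  [logo.left = panel.right + 12]
2. logo.y = 9  [panel.top = logo.top]
3. logo.w = 208  [logo.w = aside.w]
4. logo.h = 70  [aside.top = logo.bottom + 12]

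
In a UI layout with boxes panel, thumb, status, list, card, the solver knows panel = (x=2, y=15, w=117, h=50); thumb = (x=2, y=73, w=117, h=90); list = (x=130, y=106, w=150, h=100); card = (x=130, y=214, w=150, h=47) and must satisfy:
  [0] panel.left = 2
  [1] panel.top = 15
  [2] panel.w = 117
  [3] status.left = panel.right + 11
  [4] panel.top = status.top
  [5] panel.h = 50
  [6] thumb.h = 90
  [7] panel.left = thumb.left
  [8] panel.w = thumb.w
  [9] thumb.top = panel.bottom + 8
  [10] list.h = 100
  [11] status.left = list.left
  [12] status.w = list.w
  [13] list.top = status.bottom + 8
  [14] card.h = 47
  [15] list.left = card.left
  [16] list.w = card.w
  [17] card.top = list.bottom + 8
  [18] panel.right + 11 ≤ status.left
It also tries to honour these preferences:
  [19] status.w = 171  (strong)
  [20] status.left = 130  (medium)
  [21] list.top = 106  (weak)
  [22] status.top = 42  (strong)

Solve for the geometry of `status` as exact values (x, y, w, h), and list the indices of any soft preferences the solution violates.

1. status.x = 130  [status.left = panel.right + 11]
2. status.y = 15  [panel.top = status.top]
3. status.w = 150  [status.w = list.w]
4. status.h = 83  [list.top = status.bottom + 8]

status = (x=130, y=15, w=150, h=83)
violated soft preferences: 19, 22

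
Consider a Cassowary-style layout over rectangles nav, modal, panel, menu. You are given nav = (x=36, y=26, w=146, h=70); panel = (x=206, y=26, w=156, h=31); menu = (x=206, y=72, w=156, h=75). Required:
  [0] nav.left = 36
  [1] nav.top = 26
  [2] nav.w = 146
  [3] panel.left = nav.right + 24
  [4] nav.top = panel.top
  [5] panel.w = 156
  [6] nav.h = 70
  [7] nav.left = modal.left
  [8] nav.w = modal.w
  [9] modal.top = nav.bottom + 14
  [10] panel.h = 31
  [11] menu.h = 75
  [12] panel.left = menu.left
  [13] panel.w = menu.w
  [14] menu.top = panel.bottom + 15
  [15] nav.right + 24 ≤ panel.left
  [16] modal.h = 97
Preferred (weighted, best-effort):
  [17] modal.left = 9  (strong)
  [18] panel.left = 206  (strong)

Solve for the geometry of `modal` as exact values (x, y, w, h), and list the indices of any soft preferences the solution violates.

modal = (x=36, y=110, w=146, h=97)
violated soft preferences: 17

1. modal.x = 36  [nav.left = modal.left]
2. modal.w = 146  [nav.w = modal.w]
3. modal.y = 110  [modal.top = nav.bottom + 14]
4. modal.h = 97  [modal.h = 97]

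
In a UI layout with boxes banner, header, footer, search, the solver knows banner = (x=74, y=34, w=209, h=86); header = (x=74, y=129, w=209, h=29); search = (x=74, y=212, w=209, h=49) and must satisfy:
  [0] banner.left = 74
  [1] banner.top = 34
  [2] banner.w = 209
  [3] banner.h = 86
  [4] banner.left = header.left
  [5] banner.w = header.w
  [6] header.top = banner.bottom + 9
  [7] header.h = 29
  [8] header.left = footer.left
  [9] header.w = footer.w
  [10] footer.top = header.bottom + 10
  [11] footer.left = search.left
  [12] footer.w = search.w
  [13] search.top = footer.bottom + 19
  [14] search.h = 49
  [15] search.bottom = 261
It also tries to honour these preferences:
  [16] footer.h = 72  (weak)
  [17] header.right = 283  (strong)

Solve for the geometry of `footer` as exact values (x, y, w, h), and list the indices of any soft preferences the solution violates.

footer = (x=74, y=168, w=209, h=25)
violated soft preferences: 16

1. footer.x = 74  [header.left = footer.left]
2. footer.w = 209  [header.w = footer.w]
3. footer.y = 168  [footer.top = header.bottom + 10]
4. footer.h = 25  [search.top = footer.bottom + 19]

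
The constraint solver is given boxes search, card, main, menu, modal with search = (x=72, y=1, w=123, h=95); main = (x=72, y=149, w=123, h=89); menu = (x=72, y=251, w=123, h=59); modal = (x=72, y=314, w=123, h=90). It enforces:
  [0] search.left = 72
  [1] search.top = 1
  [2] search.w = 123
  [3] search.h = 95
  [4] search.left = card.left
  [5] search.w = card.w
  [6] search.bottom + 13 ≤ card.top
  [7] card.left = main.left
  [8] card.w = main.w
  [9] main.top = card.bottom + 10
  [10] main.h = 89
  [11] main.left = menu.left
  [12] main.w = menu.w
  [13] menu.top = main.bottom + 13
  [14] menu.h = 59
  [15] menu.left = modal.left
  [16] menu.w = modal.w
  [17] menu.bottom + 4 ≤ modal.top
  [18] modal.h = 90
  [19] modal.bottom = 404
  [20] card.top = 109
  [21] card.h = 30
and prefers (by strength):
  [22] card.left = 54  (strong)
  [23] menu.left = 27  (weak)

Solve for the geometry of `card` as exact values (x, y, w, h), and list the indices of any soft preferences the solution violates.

1. card.x = 72  [search.left = card.left]
2. card.w = 123  [search.w = card.w]
3. card.y = 109  [card.top = 109]
4. card.h = 30  [card.h = 30]

card = (x=72, y=109, w=123, h=30)
violated soft preferences: 22, 23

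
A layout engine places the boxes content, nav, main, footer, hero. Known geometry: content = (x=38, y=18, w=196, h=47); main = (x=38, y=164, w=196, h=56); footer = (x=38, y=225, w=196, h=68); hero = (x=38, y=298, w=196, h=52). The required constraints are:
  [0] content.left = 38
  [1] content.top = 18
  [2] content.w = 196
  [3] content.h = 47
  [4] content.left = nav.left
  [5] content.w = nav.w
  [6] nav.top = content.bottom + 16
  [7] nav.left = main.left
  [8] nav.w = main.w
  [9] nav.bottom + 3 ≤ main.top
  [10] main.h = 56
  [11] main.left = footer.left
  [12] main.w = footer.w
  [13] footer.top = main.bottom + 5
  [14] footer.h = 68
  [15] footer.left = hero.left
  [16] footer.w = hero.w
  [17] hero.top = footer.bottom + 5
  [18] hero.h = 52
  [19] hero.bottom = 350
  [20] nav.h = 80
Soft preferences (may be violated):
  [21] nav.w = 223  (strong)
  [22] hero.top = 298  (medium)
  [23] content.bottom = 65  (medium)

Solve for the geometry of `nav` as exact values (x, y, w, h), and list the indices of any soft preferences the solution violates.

nav = (x=38, y=81, w=196, h=80)
violated soft preferences: 21

1. nav.x = 38  [content.left = nav.left]
2. nav.w = 196  [content.w = nav.w]
3. nav.y = 81  [nav.top = content.bottom + 16]
4. nav.h = 80  [nav.h = 80]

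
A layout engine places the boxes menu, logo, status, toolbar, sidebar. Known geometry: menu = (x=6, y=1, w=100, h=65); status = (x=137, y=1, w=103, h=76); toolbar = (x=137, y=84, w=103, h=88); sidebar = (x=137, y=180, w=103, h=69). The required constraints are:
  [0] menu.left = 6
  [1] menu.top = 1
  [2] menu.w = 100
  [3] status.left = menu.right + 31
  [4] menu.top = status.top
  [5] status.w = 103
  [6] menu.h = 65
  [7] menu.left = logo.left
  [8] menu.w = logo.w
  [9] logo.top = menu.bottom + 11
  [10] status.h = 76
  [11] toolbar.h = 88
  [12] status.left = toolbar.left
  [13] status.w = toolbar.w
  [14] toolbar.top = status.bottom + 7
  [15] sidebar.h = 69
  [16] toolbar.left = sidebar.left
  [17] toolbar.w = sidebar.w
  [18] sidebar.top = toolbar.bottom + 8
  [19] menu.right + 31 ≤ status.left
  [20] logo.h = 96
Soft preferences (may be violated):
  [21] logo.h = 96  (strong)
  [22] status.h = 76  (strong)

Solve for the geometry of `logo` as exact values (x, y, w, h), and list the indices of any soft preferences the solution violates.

1. logo.x = 6  [menu.left = logo.left]
2. logo.w = 100  [menu.w = logo.w]
3. logo.y = 77  [logo.top = menu.bottom + 11]
4. logo.h = 96  [logo.h = 96]

logo = (x=6, y=77, w=100, h=96)
violated soft preferences: none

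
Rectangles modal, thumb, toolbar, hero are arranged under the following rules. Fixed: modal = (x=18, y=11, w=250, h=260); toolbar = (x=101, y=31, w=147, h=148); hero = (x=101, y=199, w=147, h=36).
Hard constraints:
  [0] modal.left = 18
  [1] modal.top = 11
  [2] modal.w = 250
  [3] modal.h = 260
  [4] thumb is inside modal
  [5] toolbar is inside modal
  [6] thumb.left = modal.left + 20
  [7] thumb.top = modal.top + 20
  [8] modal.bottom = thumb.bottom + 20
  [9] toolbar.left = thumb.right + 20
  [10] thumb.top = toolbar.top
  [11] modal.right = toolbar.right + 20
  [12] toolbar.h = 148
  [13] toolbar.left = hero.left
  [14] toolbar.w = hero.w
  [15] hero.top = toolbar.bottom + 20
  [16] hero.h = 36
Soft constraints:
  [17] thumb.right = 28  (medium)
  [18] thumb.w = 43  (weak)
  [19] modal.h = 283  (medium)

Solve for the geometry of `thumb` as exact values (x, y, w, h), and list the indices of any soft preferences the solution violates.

thumb = (x=38, y=31, w=43, h=220)
violated soft preferences: 17, 19

1. thumb.x = 38  [thumb.left = modal.left + 20]
2. thumb.y = 31  [thumb.top = modal.top + 20]
3. thumb.h = 220  [modal.bottom = thumb.bottom + 20]
4. thumb.w = 43  [toolbar.left = thumb.right + 20]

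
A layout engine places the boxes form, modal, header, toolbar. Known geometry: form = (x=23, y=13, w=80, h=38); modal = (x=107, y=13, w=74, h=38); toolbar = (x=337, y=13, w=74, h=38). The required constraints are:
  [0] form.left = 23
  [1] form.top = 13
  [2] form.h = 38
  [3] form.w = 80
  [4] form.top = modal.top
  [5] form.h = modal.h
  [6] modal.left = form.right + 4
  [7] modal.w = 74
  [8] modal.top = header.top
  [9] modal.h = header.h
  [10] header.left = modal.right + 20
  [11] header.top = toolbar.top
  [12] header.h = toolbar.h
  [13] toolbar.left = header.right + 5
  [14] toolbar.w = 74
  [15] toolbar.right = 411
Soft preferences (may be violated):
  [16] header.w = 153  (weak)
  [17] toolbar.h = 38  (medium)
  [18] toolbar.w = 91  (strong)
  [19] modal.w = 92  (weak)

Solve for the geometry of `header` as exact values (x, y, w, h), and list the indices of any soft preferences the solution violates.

header = (x=201, y=13, w=131, h=38)
violated soft preferences: 16, 18, 19

1. header.y = 13  [modal.top = header.top]
2. header.h = 38  [modal.h = header.h]
3. header.x = 201  [header.left = modal.right + 20]
4. header.w = 131  [toolbar.left = header.right + 5]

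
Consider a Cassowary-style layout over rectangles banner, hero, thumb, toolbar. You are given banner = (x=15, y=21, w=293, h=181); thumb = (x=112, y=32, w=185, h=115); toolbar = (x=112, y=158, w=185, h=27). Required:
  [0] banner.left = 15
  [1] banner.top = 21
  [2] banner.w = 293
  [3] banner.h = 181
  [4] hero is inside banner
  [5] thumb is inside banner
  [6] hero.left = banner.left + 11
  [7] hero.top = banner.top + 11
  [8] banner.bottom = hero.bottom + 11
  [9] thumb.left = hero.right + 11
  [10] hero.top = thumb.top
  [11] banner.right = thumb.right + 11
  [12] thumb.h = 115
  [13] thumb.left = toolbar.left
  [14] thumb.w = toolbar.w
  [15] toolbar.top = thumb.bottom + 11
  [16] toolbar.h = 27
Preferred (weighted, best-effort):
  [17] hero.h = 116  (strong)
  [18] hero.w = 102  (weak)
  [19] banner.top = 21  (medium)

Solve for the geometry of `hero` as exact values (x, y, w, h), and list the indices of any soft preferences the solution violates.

hero = (x=26, y=32, w=75, h=159)
violated soft preferences: 17, 18

1. hero.x = 26  [hero.left = banner.left + 11]
2. hero.y = 32  [hero.top = banner.top + 11]
3. hero.h = 159  [banner.bottom = hero.bottom + 11]
4. hero.w = 75  [thumb.left = hero.right + 11]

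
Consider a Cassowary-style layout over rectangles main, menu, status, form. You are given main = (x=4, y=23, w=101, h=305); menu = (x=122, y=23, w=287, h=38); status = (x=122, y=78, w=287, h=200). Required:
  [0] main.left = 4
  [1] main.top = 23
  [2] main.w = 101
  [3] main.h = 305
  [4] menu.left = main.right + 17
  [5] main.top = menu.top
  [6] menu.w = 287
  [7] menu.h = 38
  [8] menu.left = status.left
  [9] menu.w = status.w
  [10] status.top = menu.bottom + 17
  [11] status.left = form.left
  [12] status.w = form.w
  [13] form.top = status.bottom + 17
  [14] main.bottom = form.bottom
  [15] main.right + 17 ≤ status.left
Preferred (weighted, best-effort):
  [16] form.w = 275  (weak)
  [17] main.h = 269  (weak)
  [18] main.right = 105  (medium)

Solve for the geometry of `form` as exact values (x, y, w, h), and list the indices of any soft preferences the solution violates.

form = (x=122, y=295, w=287, h=33)
violated soft preferences: 16, 17

1. form.x = 122  [status.left = form.left]
2. form.w = 287  [status.w = form.w]
3. form.y = 295  [form.top = status.bottom + 17]
4. form.h = 33  [main.bottom = form.bottom]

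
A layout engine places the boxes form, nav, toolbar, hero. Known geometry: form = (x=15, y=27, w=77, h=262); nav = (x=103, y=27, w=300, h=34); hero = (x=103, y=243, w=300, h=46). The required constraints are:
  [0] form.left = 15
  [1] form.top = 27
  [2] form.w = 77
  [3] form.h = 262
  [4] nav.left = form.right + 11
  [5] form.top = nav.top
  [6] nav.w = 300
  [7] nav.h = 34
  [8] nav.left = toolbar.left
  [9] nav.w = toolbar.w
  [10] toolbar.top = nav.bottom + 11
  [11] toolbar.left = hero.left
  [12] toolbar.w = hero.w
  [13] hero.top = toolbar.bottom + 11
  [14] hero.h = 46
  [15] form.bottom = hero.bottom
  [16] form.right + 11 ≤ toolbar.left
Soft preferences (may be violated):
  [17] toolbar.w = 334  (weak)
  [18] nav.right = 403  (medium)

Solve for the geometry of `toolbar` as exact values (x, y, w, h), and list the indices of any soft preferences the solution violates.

toolbar = (x=103, y=72, w=300, h=160)
violated soft preferences: 17

1. toolbar.x = 103  [nav.left = toolbar.left]
2. toolbar.w = 300  [nav.w = toolbar.w]
3. toolbar.y = 72  [toolbar.top = nav.bottom + 11]
4. toolbar.h = 160  [hero.top = toolbar.bottom + 11]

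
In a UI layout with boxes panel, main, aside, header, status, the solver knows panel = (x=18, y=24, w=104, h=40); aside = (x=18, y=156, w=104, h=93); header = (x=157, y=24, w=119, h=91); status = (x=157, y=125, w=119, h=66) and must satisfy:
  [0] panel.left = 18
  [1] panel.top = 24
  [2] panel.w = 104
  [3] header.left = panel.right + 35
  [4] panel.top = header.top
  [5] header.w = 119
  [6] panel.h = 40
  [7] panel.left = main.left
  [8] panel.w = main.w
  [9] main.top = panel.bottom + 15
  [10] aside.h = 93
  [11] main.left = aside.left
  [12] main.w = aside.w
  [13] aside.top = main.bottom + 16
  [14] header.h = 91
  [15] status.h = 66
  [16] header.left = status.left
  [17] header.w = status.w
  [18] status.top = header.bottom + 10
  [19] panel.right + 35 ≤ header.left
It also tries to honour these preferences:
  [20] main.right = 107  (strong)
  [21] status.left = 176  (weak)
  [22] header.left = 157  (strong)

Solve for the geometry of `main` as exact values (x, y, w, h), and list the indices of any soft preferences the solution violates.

1. main.x = 18  [panel.left = main.left]
2. main.w = 104  [panel.w = main.w]
3. main.y = 79  [main.top = panel.bottom + 15]
4. main.h = 61  [aside.top = main.bottom + 16]

main = (x=18, y=79, w=104, h=61)
violated soft preferences: 20, 21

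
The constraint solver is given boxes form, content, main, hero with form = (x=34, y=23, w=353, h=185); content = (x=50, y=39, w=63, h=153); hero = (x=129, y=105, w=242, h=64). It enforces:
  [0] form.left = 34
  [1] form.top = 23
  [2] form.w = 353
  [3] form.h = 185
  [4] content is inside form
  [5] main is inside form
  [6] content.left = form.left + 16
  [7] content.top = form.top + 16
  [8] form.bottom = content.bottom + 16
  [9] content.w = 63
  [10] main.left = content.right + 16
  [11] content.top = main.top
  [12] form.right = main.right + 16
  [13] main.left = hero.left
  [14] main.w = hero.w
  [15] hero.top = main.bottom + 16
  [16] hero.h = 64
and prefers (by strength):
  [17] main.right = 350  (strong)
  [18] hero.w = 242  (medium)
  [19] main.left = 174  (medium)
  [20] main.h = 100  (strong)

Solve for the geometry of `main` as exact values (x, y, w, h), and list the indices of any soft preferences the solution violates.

main = (x=129, y=39, w=242, h=50)
violated soft preferences: 17, 19, 20

1. main.x = 129  [main.left = content.right + 16]
2. main.y = 39  [content.top = main.top]
3. main.w = 242  [form.right = main.right + 16]
4. main.h = 50  [hero.top = main.bottom + 16]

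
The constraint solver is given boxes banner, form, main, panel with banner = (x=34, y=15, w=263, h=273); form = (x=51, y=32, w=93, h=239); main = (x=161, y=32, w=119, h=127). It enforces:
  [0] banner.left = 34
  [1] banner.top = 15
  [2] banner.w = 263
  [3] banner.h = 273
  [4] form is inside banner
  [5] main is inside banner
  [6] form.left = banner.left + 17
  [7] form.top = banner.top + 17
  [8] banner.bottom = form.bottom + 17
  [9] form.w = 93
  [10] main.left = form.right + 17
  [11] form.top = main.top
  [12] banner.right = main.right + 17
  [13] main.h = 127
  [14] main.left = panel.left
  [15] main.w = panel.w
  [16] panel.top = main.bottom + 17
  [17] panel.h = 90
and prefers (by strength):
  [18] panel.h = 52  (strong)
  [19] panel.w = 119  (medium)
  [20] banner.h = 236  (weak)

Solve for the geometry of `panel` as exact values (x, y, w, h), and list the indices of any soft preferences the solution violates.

panel = (x=161, y=176, w=119, h=90)
violated soft preferences: 18, 20

1. panel.x = 161  [main.left = panel.left]
2. panel.w = 119  [main.w = panel.w]
3. panel.y = 176  [panel.top = main.bottom + 17]
4. panel.h = 90  [panel.h = 90]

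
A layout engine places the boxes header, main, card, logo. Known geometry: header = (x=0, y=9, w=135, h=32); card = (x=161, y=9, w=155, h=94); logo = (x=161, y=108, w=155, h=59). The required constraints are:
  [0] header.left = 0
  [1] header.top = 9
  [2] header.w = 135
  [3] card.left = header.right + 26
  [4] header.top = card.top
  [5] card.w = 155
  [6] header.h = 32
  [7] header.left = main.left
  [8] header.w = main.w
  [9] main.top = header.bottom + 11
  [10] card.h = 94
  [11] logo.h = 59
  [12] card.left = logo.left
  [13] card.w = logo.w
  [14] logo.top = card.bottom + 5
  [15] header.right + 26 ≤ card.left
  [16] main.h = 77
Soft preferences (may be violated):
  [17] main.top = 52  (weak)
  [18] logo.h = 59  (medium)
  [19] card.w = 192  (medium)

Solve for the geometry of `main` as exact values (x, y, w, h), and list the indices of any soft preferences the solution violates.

main = (x=0, y=52, w=135, h=77)
violated soft preferences: 19

1. main.x = 0  [header.left = main.left]
2. main.w = 135  [header.w = main.w]
3. main.y = 52  [main.top = header.bottom + 11]
4. main.h = 77  [main.h = 77]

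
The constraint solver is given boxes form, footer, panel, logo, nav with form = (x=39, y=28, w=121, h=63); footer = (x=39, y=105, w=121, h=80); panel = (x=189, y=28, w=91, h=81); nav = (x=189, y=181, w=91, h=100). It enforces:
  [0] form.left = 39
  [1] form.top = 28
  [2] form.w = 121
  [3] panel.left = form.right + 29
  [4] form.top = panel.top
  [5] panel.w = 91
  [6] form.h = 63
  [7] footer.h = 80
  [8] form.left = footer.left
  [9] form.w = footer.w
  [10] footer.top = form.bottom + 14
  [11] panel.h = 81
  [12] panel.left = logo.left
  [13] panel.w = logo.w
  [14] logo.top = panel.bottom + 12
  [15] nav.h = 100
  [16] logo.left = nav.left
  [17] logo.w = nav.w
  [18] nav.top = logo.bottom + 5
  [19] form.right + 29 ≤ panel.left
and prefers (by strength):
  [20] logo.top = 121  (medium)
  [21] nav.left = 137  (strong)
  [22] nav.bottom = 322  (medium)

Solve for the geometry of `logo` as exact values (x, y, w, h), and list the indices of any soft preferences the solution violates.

logo = (x=189, y=121, w=91, h=55)
violated soft preferences: 21, 22

1. logo.x = 189  [panel.left = logo.left]
2. logo.w = 91  [panel.w = logo.w]
3. logo.y = 121  [logo.top = panel.bottom + 12]
4. logo.h = 55  [nav.top = logo.bottom + 5]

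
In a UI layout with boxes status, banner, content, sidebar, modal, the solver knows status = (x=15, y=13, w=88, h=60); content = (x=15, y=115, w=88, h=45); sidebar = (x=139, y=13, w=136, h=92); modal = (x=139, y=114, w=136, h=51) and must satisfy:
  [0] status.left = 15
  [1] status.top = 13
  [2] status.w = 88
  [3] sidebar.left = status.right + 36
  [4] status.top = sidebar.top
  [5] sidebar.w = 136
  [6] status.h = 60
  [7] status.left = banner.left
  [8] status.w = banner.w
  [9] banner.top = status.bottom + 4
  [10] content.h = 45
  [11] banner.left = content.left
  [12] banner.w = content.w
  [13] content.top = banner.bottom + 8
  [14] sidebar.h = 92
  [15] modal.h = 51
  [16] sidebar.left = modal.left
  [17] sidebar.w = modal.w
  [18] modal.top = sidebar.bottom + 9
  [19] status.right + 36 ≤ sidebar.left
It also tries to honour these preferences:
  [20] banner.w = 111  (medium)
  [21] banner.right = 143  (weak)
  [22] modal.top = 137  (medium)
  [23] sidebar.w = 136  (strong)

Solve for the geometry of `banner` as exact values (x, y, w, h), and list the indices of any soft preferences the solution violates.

banner = (x=15, y=77, w=88, h=30)
violated soft preferences: 20, 21, 22

1. banner.x = 15  [status.left = banner.left]
2. banner.w = 88  [status.w = banner.w]
3. banner.y = 77  [banner.top = status.bottom + 4]
4. banner.h = 30  [content.top = banner.bottom + 8]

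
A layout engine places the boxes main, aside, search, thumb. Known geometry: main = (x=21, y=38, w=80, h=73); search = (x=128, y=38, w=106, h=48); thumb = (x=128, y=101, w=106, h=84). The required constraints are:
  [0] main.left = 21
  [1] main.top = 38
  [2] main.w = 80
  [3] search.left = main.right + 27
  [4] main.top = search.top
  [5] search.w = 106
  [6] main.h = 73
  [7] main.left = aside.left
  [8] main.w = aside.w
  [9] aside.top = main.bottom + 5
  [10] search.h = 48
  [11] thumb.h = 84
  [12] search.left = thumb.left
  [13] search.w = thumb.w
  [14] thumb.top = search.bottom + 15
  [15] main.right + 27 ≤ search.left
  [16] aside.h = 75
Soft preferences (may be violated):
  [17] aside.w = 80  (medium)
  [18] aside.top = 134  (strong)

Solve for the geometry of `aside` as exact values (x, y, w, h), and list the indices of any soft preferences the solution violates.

aside = (x=21, y=116, w=80, h=75)
violated soft preferences: 18

1. aside.x = 21  [main.left = aside.left]
2. aside.w = 80  [main.w = aside.w]
3. aside.y = 116  [aside.top = main.bottom + 5]
4. aside.h = 75  [aside.h = 75]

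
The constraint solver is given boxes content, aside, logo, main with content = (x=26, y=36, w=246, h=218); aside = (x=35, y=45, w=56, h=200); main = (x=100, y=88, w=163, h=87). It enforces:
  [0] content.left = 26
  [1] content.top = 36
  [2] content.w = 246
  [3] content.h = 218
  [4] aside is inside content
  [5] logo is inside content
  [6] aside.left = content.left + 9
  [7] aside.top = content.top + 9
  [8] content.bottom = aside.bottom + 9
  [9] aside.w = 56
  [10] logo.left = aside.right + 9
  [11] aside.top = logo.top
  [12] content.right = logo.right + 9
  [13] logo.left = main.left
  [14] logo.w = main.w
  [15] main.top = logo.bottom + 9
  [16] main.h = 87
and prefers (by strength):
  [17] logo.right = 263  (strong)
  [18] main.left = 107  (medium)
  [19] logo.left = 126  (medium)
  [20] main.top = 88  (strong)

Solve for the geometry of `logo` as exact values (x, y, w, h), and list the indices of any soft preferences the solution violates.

1. logo.x = 100  [logo.left = aside.right + 9]
2. logo.y = 45  [aside.top = logo.top]
3. logo.w = 163  [content.right = logo.right + 9]
4. logo.h = 34  [main.top = logo.bottom + 9]

logo = (x=100, y=45, w=163, h=34)
violated soft preferences: 18, 19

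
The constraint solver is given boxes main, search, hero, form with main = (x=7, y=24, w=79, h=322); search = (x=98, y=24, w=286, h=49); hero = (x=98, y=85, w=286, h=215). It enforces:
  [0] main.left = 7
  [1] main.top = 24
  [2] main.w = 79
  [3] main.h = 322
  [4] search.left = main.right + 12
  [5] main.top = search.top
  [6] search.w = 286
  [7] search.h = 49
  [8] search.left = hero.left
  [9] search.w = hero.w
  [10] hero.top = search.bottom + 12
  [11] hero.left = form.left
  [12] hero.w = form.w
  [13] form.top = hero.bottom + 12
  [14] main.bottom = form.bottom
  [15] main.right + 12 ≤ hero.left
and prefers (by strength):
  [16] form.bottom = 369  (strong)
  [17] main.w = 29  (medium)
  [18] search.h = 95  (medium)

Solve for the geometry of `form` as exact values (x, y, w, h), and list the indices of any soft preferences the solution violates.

1. form.x = 98  [hero.left = form.left]
2. form.w = 286  [hero.w = form.w]
3. form.y = 312  [form.top = hero.bottom + 12]
4. form.h = 34  [main.bottom = form.bottom]

form = (x=98, y=312, w=286, h=34)
violated soft preferences: 16, 17, 18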